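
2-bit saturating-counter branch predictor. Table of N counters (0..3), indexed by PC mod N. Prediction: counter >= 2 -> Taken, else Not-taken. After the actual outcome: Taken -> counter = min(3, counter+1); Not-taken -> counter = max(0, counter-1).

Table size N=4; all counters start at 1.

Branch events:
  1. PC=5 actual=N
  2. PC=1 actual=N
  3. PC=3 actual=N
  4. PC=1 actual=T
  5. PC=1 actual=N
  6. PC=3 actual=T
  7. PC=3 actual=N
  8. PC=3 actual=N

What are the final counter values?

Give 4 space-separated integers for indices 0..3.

Ev 1: PC=5 idx=1 pred=N actual=N -> ctr[1]=0
Ev 2: PC=1 idx=1 pred=N actual=N -> ctr[1]=0
Ev 3: PC=3 idx=3 pred=N actual=N -> ctr[3]=0
Ev 4: PC=1 idx=1 pred=N actual=T -> ctr[1]=1
Ev 5: PC=1 idx=1 pred=N actual=N -> ctr[1]=0
Ev 6: PC=3 idx=3 pred=N actual=T -> ctr[3]=1
Ev 7: PC=3 idx=3 pred=N actual=N -> ctr[3]=0
Ev 8: PC=3 idx=3 pred=N actual=N -> ctr[3]=0

Answer: 1 0 1 0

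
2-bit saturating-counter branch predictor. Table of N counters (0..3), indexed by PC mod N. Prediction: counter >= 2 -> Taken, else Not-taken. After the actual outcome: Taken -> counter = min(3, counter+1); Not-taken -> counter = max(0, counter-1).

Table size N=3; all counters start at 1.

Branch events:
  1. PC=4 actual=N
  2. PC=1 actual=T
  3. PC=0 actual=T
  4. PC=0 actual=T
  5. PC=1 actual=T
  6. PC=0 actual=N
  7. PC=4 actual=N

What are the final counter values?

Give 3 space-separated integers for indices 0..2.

Ev 1: PC=4 idx=1 pred=N actual=N -> ctr[1]=0
Ev 2: PC=1 idx=1 pred=N actual=T -> ctr[1]=1
Ev 3: PC=0 idx=0 pred=N actual=T -> ctr[0]=2
Ev 4: PC=0 idx=0 pred=T actual=T -> ctr[0]=3
Ev 5: PC=1 idx=1 pred=N actual=T -> ctr[1]=2
Ev 6: PC=0 idx=0 pred=T actual=N -> ctr[0]=2
Ev 7: PC=4 idx=1 pred=T actual=N -> ctr[1]=1

Answer: 2 1 1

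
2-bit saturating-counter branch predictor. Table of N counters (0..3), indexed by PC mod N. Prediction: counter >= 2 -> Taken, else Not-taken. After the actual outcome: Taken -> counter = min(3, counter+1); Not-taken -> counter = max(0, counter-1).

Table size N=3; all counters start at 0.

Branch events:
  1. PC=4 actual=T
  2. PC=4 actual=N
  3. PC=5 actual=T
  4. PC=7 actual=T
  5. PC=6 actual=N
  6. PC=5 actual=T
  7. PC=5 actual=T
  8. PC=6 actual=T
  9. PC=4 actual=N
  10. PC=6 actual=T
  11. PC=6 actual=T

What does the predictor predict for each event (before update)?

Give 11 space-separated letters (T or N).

Answer: N N N N N N T N N N T

Derivation:
Ev 1: PC=4 idx=1 pred=N actual=T -> ctr[1]=1
Ev 2: PC=4 idx=1 pred=N actual=N -> ctr[1]=0
Ev 3: PC=5 idx=2 pred=N actual=T -> ctr[2]=1
Ev 4: PC=7 idx=1 pred=N actual=T -> ctr[1]=1
Ev 5: PC=6 idx=0 pred=N actual=N -> ctr[0]=0
Ev 6: PC=5 idx=2 pred=N actual=T -> ctr[2]=2
Ev 7: PC=5 idx=2 pred=T actual=T -> ctr[2]=3
Ev 8: PC=6 idx=0 pred=N actual=T -> ctr[0]=1
Ev 9: PC=4 idx=1 pred=N actual=N -> ctr[1]=0
Ev 10: PC=6 idx=0 pred=N actual=T -> ctr[0]=2
Ev 11: PC=6 idx=0 pred=T actual=T -> ctr[0]=3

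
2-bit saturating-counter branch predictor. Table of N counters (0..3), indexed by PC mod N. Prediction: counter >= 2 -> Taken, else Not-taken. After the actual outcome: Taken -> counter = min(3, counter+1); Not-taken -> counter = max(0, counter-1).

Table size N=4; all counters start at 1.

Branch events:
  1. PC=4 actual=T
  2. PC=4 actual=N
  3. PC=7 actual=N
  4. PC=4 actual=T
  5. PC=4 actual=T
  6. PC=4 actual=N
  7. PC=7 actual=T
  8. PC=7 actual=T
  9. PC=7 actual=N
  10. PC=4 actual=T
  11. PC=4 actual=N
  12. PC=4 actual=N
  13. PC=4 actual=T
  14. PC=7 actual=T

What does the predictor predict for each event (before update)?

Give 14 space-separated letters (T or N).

Answer: N T N N T T N N T T T T N N

Derivation:
Ev 1: PC=4 idx=0 pred=N actual=T -> ctr[0]=2
Ev 2: PC=4 idx=0 pred=T actual=N -> ctr[0]=1
Ev 3: PC=7 idx=3 pred=N actual=N -> ctr[3]=0
Ev 4: PC=4 idx=0 pred=N actual=T -> ctr[0]=2
Ev 5: PC=4 idx=0 pred=T actual=T -> ctr[0]=3
Ev 6: PC=4 idx=0 pred=T actual=N -> ctr[0]=2
Ev 7: PC=7 idx=3 pred=N actual=T -> ctr[3]=1
Ev 8: PC=7 idx=3 pred=N actual=T -> ctr[3]=2
Ev 9: PC=7 idx=3 pred=T actual=N -> ctr[3]=1
Ev 10: PC=4 idx=0 pred=T actual=T -> ctr[0]=3
Ev 11: PC=4 idx=0 pred=T actual=N -> ctr[0]=2
Ev 12: PC=4 idx=0 pred=T actual=N -> ctr[0]=1
Ev 13: PC=4 idx=0 pred=N actual=T -> ctr[0]=2
Ev 14: PC=7 idx=3 pred=N actual=T -> ctr[3]=2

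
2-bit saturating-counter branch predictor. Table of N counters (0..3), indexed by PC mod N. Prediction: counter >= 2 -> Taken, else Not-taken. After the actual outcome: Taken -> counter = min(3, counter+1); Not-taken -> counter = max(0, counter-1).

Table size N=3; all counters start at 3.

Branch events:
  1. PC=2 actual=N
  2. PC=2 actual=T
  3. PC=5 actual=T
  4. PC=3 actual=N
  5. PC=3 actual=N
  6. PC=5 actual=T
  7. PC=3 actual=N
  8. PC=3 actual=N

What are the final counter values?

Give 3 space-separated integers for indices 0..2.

Answer: 0 3 3

Derivation:
Ev 1: PC=2 idx=2 pred=T actual=N -> ctr[2]=2
Ev 2: PC=2 idx=2 pred=T actual=T -> ctr[2]=3
Ev 3: PC=5 idx=2 pred=T actual=T -> ctr[2]=3
Ev 4: PC=3 idx=0 pred=T actual=N -> ctr[0]=2
Ev 5: PC=3 idx=0 pred=T actual=N -> ctr[0]=1
Ev 6: PC=5 idx=2 pred=T actual=T -> ctr[2]=3
Ev 7: PC=3 idx=0 pred=N actual=N -> ctr[0]=0
Ev 8: PC=3 idx=0 pred=N actual=N -> ctr[0]=0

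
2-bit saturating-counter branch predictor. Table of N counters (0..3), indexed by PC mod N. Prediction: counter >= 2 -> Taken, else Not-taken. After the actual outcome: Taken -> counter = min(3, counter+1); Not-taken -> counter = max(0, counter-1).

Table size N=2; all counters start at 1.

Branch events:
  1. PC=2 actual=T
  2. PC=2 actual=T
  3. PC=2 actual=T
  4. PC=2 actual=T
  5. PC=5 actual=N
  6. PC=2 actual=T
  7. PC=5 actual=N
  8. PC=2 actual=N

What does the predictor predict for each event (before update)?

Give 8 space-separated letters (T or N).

Ev 1: PC=2 idx=0 pred=N actual=T -> ctr[0]=2
Ev 2: PC=2 idx=0 pred=T actual=T -> ctr[0]=3
Ev 3: PC=2 idx=0 pred=T actual=T -> ctr[0]=3
Ev 4: PC=2 idx=0 pred=T actual=T -> ctr[0]=3
Ev 5: PC=5 idx=1 pred=N actual=N -> ctr[1]=0
Ev 6: PC=2 idx=0 pred=T actual=T -> ctr[0]=3
Ev 7: PC=5 idx=1 pred=N actual=N -> ctr[1]=0
Ev 8: PC=2 idx=0 pred=T actual=N -> ctr[0]=2

Answer: N T T T N T N T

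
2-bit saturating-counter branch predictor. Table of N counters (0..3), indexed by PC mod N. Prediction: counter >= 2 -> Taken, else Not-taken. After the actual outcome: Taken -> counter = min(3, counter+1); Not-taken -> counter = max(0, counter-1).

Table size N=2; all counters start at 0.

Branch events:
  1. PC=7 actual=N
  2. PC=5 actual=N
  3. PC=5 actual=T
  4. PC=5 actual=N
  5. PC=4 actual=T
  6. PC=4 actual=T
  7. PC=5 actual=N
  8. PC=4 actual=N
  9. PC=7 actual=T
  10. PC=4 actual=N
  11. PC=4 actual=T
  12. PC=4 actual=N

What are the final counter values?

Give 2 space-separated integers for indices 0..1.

Answer: 0 1

Derivation:
Ev 1: PC=7 idx=1 pred=N actual=N -> ctr[1]=0
Ev 2: PC=5 idx=1 pred=N actual=N -> ctr[1]=0
Ev 3: PC=5 idx=1 pred=N actual=T -> ctr[1]=1
Ev 4: PC=5 idx=1 pred=N actual=N -> ctr[1]=0
Ev 5: PC=4 idx=0 pred=N actual=T -> ctr[0]=1
Ev 6: PC=4 idx=0 pred=N actual=T -> ctr[0]=2
Ev 7: PC=5 idx=1 pred=N actual=N -> ctr[1]=0
Ev 8: PC=4 idx=0 pred=T actual=N -> ctr[0]=1
Ev 9: PC=7 idx=1 pred=N actual=T -> ctr[1]=1
Ev 10: PC=4 idx=0 pred=N actual=N -> ctr[0]=0
Ev 11: PC=4 idx=0 pred=N actual=T -> ctr[0]=1
Ev 12: PC=4 idx=0 pred=N actual=N -> ctr[0]=0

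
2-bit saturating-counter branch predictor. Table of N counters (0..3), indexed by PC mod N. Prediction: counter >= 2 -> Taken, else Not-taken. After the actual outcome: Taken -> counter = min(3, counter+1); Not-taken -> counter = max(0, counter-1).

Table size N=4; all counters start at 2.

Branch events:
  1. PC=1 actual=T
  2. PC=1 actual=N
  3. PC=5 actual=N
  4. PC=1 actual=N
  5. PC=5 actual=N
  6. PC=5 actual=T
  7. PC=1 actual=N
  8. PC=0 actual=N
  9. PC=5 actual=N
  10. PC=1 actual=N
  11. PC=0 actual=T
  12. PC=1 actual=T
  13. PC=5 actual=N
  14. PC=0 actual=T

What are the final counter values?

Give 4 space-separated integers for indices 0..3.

Ev 1: PC=1 idx=1 pred=T actual=T -> ctr[1]=3
Ev 2: PC=1 idx=1 pred=T actual=N -> ctr[1]=2
Ev 3: PC=5 idx=1 pred=T actual=N -> ctr[1]=1
Ev 4: PC=1 idx=1 pred=N actual=N -> ctr[1]=0
Ev 5: PC=5 idx=1 pred=N actual=N -> ctr[1]=0
Ev 6: PC=5 idx=1 pred=N actual=T -> ctr[1]=1
Ev 7: PC=1 idx=1 pred=N actual=N -> ctr[1]=0
Ev 8: PC=0 idx=0 pred=T actual=N -> ctr[0]=1
Ev 9: PC=5 idx=1 pred=N actual=N -> ctr[1]=0
Ev 10: PC=1 idx=1 pred=N actual=N -> ctr[1]=0
Ev 11: PC=0 idx=0 pred=N actual=T -> ctr[0]=2
Ev 12: PC=1 idx=1 pred=N actual=T -> ctr[1]=1
Ev 13: PC=5 idx=1 pred=N actual=N -> ctr[1]=0
Ev 14: PC=0 idx=0 pred=T actual=T -> ctr[0]=3

Answer: 3 0 2 2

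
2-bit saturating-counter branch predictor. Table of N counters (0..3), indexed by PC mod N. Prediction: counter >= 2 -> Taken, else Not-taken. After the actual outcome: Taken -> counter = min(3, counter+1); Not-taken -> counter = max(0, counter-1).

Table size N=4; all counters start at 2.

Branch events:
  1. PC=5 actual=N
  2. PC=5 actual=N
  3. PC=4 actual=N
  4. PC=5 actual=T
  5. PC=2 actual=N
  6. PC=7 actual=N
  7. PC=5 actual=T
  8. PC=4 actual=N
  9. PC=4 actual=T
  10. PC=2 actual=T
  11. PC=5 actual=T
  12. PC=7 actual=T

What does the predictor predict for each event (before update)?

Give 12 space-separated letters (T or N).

Answer: T N T N T T N N N N T N

Derivation:
Ev 1: PC=5 idx=1 pred=T actual=N -> ctr[1]=1
Ev 2: PC=5 idx=1 pred=N actual=N -> ctr[1]=0
Ev 3: PC=4 idx=0 pred=T actual=N -> ctr[0]=1
Ev 4: PC=5 idx=1 pred=N actual=T -> ctr[1]=1
Ev 5: PC=2 idx=2 pred=T actual=N -> ctr[2]=1
Ev 6: PC=7 idx=3 pred=T actual=N -> ctr[3]=1
Ev 7: PC=5 idx=1 pred=N actual=T -> ctr[1]=2
Ev 8: PC=4 idx=0 pred=N actual=N -> ctr[0]=0
Ev 9: PC=4 idx=0 pred=N actual=T -> ctr[0]=1
Ev 10: PC=2 idx=2 pred=N actual=T -> ctr[2]=2
Ev 11: PC=5 idx=1 pred=T actual=T -> ctr[1]=3
Ev 12: PC=7 idx=3 pred=N actual=T -> ctr[3]=2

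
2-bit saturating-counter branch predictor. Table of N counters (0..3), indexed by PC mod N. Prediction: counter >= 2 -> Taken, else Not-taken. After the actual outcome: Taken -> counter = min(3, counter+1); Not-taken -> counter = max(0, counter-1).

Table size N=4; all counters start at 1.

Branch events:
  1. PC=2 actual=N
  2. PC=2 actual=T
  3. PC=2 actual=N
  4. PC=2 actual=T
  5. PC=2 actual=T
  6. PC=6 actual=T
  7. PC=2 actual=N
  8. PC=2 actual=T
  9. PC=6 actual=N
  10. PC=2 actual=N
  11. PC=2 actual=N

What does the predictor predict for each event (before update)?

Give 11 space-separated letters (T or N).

Ev 1: PC=2 idx=2 pred=N actual=N -> ctr[2]=0
Ev 2: PC=2 idx=2 pred=N actual=T -> ctr[2]=1
Ev 3: PC=2 idx=2 pred=N actual=N -> ctr[2]=0
Ev 4: PC=2 idx=2 pred=N actual=T -> ctr[2]=1
Ev 5: PC=2 idx=2 pred=N actual=T -> ctr[2]=2
Ev 6: PC=6 idx=2 pred=T actual=T -> ctr[2]=3
Ev 7: PC=2 idx=2 pred=T actual=N -> ctr[2]=2
Ev 8: PC=2 idx=2 pred=T actual=T -> ctr[2]=3
Ev 9: PC=6 idx=2 pred=T actual=N -> ctr[2]=2
Ev 10: PC=2 idx=2 pred=T actual=N -> ctr[2]=1
Ev 11: PC=2 idx=2 pred=N actual=N -> ctr[2]=0

Answer: N N N N N T T T T T N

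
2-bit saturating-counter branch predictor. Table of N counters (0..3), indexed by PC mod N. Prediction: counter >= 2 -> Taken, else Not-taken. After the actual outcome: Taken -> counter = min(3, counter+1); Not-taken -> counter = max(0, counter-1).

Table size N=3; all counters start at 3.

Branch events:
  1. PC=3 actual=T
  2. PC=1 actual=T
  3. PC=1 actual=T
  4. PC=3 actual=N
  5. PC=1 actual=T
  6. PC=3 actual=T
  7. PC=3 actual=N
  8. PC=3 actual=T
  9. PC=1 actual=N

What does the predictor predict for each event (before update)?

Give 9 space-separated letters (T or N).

Ev 1: PC=3 idx=0 pred=T actual=T -> ctr[0]=3
Ev 2: PC=1 idx=1 pred=T actual=T -> ctr[1]=3
Ev 3: PC=1 idx=1 pred=T actual=T -> ctr[1]=3
Ev 4: PC=3 idx=0 pred=T actual=N -> ctr[0]=2
Ev 5: PC=1 idx=1 pred=T actual=T -> ctr[1]=3
Ev 6: PC=3 idx=0 pred=T actual=T -> ctr[0]=3
Ev 7: PC=3 idx=0 pred=T actual=N -> ctr[0]=2
Ev 8: PC=3 idx=0 pred=T actual=T -> ctr[0]=3
Ev 9: PC=1 idx=1 pred=T actual=N -> ctr[1]=2

Answer: T T T T T T T T T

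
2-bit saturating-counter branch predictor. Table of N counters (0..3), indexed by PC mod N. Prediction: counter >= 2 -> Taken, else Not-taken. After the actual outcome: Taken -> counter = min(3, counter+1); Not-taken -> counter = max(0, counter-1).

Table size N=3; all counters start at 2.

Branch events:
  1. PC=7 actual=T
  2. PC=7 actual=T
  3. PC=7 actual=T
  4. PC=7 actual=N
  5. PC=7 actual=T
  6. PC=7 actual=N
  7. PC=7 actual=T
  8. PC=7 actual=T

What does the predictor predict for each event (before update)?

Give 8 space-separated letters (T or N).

Ev 1: PC=7 idx=1 pred=T actual=T -> ctr[1]=3
Ev 2: PC=7 idx=1 pred=T actual=T -> ctr[1]=3
Ev 3: PC=7 idx=1 pred=T actual=T -> ctr[1]=3
Ev 4: PC=7 idx=1 pred=T actual=N -> ctr[1]=2
Ev 5: PC=7 idx=1 pred=T actual=T -> ctr[1]=3
Ev 6: PC=7 idx=1 pred=T actual=N -> ctr[1]=2
Ev 7: PC=7 idx=1 pred=T actual=T -> ctr[1]=3
Ev 8: PC=7 idx=1 pred=T actual=T -> ctr[1]=3

Answer: T T T T T T T T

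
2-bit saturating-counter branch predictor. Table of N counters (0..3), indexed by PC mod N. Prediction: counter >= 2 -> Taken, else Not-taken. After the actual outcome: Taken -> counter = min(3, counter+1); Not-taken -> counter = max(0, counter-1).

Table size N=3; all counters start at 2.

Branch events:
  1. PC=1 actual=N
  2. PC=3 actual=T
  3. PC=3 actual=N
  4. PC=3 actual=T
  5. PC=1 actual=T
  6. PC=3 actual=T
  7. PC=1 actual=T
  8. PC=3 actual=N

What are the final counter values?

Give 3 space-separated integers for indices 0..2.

Answer: 2 3 2

Derivation:
Ev 1: PC=1 idx=1 pred=T actual=N -> ctr[1]=1
Ev 2: PC=3 idx=0 pred=T actual=T -> ctr[0]=3
Ev 3: PC=3 idx=0 pred=T actual=N -> ctr[0]=2
Ev 4: PC=3 idx=0 pred=T actual=T -> ctr[0]=3
Ev 5: PC=1 idx=1 pred=N actual=T -> ctr[1]=2
Ev 6: PC=3 idx=0 pred=T actual=T -> ctr[0]=3
Ev 7: PC=1 idx=1 pred=T actual=T -> ctr[1]=3
Ev 8: PC=3 idx=0 pred=T actual=N -> ctr[0]=2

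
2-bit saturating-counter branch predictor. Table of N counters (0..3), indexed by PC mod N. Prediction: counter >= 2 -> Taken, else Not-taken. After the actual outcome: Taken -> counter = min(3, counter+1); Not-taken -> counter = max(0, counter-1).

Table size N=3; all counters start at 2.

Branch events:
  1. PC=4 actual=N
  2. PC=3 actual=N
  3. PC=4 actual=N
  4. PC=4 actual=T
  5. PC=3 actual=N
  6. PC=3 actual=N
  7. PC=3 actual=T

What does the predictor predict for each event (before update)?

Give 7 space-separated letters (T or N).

Ev 1: PC=4 idx=1 pred=T actual=N -> ctr[1]=1
Ev 2: PC=3 idx=0 pred=T actual=N -> ctr[0]=1
Ev 3: PC=4 idx=1 pred=N actual=N -> ctr[1]=0
Ev 4: PC=4 idx=1 pred=N actual=T -> ctr[1]=1
Ev 5: PC=3 idx=0 pred=N actual=N -> ctr[0]=0
Ev 6: PC=3 idx=0 pred=N actual=N -> ctr[0]=0
Ev 7: PC=3 idx=0 pred=N actual=T -> ctr[0]=1

Answer: T T N N N N N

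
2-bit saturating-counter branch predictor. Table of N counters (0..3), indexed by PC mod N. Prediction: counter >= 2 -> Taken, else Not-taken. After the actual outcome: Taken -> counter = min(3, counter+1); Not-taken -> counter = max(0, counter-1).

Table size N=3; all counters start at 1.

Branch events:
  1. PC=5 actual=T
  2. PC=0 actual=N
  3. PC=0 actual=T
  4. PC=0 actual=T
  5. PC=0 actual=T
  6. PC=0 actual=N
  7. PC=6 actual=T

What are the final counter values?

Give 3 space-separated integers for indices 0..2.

Answer: 3 1 2

Derivation:
Ev 1: PC=5 idx=2 pred=N actual=T -> ctr[2]=2
Ev 2: PC=0 idx=0 pred=N actual=N -> ctr[0]=0
Ev 3: PC=0 idx=0 pred=N actual=T -> ctr[0]=1
Ev 4: PC=0 idx=0 pred=N actual=T -> ctr[0]=2
Ev 5: PC=0 idx=0 pred=T actual=T -> ctr[0]=3
Ev 6: PC=0 idx=0 pred=T actual=N -> ctr[0]=2
Ev 7: PC=6 idx=0 pred=T actual=T -> ctr[0]=3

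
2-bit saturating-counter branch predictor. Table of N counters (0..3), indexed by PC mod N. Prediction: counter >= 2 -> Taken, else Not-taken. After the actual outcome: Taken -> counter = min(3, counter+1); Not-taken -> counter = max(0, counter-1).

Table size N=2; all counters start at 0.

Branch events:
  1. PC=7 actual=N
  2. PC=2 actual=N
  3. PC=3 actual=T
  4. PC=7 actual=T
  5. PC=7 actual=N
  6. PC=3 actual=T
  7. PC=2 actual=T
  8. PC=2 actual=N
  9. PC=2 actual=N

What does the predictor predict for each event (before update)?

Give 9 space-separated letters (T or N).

Ev 1: PC=7 idx=1 pred=N actual=N -> ctr[1]=0
Ev 2: PC=2 idx=0 pred=N actual=N -> ctr[0]=0
Ev 3: PC=3 idx=1 pred=N actual=T -> ctr[1]=1
Ev 4: PC=7 idx=1 pred=N actual=T -> ctr[1]=2
Ev 5: PC=7 idx=1 pred=T actual=N -> ctr[1]=1
Ev 6: PC=3 idx=1 pred=N actual=T -> ctr[1]=2
Ev 7: PC=2 idx=0 pred=N actual=T -> ctr[0]=1
Ev 8: PC=2 idx=0 pred=N actual=N -> ctr[0]=0
Ev 9: PC=2 idx=0 pred=N actual=N -> ctr[0]=0

Answer: N N N N T N N N N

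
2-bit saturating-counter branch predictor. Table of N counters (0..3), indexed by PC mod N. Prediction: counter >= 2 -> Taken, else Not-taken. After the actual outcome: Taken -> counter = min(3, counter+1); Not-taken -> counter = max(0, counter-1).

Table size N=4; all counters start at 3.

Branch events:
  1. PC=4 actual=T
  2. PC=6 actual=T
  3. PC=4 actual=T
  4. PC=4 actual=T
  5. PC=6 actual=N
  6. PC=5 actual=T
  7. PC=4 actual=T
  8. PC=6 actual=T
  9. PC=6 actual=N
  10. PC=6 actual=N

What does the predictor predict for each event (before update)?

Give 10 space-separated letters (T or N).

Ev 1: PC=4 idx=0 pred=T actual=T -> ctr[0]=3
Ev 2: PC=6 idx=2 pred=T actual=T -> ctr[2]=3
Ev 3: PC=4 idx=0 pred=T actual=T -> ctr[0]=3
Ev 4: PC=4 idx=0 pred=T actual=T -> ctr[0]=3
Ev 5: PC=6 idx=2 pred=T actual=N -> ctr[2]=2
Ev 6: PC=5 idx=1 pred=T actual=T -> ctr[1]=3
Ev 7: PC=4 idx=0 pred=T actual=T -> ctr[0]=3
Ev 8: PC=6 idx=2 pred=T actual=T -> ctr[2]=3
Ev 9: PC=6 idx=2 pred=T actual=N -> ctr[2]=2
Ev 10: PC=6 idx=2 pred=T actual=N -> ctr[2]=1

Answer: T T T T T T T T T T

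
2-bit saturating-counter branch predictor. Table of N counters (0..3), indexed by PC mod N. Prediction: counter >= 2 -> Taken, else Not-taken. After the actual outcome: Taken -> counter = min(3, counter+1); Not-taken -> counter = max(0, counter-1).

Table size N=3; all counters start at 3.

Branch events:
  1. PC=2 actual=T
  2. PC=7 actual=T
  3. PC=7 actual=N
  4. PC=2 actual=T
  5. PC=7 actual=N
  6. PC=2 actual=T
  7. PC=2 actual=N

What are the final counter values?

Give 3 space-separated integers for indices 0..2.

Ev 1: PC=2 idx=2 pred=T actual=T -> ctr[2]=3
Ev 2: PC=7 idx=1 pred=T actual=T -> ctr[1]=3
Ev 3: PC=7 idx=1 pred=T actual=N -> ctr[1]=2
Ev 4: PC=2 idx=2 pred=T actual=T -> ctr[2]=3
Ev 5: PC=7 idx=1 pred=T actual=N -> ctr[1]=1
Ev 6: PC=2 idx=2 pred=T actual=T -> ctr[2]=3
Ev 7: PC=2 idx=2 pred=T actual=N -> ctr[2]=2

Answer: 3 1 2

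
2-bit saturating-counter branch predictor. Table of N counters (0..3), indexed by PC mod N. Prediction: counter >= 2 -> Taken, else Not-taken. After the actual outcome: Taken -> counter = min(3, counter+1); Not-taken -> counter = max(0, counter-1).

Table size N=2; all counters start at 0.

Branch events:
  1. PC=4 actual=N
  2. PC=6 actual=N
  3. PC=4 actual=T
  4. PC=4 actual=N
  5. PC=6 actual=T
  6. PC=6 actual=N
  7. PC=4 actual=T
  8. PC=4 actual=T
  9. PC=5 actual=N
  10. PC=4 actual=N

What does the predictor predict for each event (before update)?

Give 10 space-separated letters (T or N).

Answer: N N N N N N N N N T

Derivation:
Ev 1: PC=4 idx=0 pred=N actual=N -> ctr[0]=0
Ev 2: PC=6 idx=0 pred=N actual=N -> ctr[0]=0
Ev 3: PC=4 idx=0 pred=N actual=T -> ctr[0]=1
Ev 4: PC=4 idx=0 pred=N actual=N -> ctr[0]=0
Ev 5: PC=6 idx=0 pred=N actual=T -> ctr[0]=1
Ev 6: PC=6 idx=0 pred=N actual=N -> ctr[0]=0
Ev 7: PC=4 idx=0 pred=N actual=T -> ctr[0]=1
Ev 8: PC=4 idx=0 pred=N actual=T -> ctr[0]=2
Ev 9: PC=5 idx=1 pred=N actual=N -> ctr[1]=0
Ev 10: PC=4 idx=0 pred=T actual=N -> ctr[0]=1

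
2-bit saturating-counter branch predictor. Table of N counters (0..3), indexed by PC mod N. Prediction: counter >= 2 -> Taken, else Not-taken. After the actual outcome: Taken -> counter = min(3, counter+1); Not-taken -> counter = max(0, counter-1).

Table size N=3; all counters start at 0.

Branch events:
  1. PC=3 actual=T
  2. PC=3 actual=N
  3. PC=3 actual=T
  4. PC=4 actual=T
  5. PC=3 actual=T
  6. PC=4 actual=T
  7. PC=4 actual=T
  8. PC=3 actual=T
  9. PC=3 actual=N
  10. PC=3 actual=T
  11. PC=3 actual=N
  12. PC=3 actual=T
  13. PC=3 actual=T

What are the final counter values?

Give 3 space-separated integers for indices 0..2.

Answer: 3 3 0

Derivation:
Ev 1: PC=3 idx=0 pred=N actual=T -> ctr[0]=1
Ev 2: PC=3 idx=0 pred=N actual=N -> ctr[0]=0
Ev 3: PC=3 idx=0 pred=N actual=T -> ctr[0]=1
Ev 4: PC=4 idx=1 pred=N actual=T -> ctr[1]=1
Ev 5: PC=3 idx=0 pred=N actual=T -> ctr[0]=2
Ev 6: PC=4 idx=1 pred=N actual=T -> ctr[1]=2
Ev 7: PC=4 idx=1 pred=T actual=T -> ctr[1]=3
Ev 8: PC=3 idx=0 pred=T actual=T -> ctr[0]=3
Ev 9: PC=3 idx=0 pred=T actual=N -> ctr[0]=2
Ev 10: PC=3 idx=0 pred=T actual=T -> ctr[0]=3
Ev 11: PC=3 idx=0 pred=T actual=N -> ctr[0]=2
Ev 12: PC=3 idx=0 pred=T actual=T -> ctr[0]=3
Ev 13: PC=3 idx=0 pred=T actual=T -> ctr[0]=3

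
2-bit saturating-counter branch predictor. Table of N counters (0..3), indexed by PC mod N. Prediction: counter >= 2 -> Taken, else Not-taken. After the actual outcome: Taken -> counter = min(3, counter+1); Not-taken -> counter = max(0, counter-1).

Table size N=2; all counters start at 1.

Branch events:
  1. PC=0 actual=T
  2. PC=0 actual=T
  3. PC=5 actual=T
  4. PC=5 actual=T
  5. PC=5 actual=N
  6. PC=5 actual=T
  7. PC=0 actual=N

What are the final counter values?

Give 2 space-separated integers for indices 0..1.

Ev 1: PC=0 idx=0 pred=N actual=T -> ctr[0]=2
Ev 2: PC=0 idx=0 pred=T actual=T -> ctr[0]=3
Ev 3: PC=5 idx=1 pred=N actual=T -> ctr[1]=2
Ev 4: PC=5 idx=1 pred=T actual=T -> ctr[1]=3
Ev 5: PC=5 idx=1 pred=T actual=N -> ctr[1]=2
Ev 6: PC=5 idx=1 pred=T actual=T -> ctr[1]=3
Ev 7: PC=0 idx=0 pred=T actual=N -> ctr[0]=2

Answer: 2 3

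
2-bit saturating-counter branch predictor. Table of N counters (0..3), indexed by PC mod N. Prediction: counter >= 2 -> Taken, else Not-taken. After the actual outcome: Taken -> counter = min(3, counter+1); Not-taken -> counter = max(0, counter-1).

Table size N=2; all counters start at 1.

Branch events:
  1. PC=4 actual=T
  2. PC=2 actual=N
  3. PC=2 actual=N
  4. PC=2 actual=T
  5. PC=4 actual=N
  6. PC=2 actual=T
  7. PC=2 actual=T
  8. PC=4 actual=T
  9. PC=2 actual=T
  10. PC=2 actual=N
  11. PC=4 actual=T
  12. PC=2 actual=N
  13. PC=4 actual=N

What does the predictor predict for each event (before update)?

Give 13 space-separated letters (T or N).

Answer: N T N N N N N T T T T T T

Derivation:
Ev 1: PC=4 idx=0 pred=N actual=T -> ctr[0]=2
Ev 2: PC=2 idx=0 pred=T actual=N -> ctr[0]=1
Ev 3: PC=2 idx=0 pred=N actual=N -> ctr[0]=0
Ev 4: PC=2 idx=0 pred=N actual=T -> ctr[0]=1
Ev 5: PC=4 idx=0 pred=N actual=N -> ctr[0]=0
Ev 6: PC=2 idx=0 pred=N actual=T -> ctr[0]=1
Ev 7: PC=2 idx=0 pred=N actual=T -> ctr[0]=2
Ev 8: PC=4 idx=0 pred=T actual=T -> ctr[0]=3
Ev 9: PC=2 idx=0 pred=T actual=T -> ctr[0]=3
Ev 10: PC=2 idx=0 pred=T actual=N -> ctr[0]=2
Ev 11: PC=4 idx=0 pred=T actual=T -> ctr[0]=3
Ev 12: PC=2 idx=0 pred=T actual=N -> ctr[0]=2
Ev 13: PC=4 idx=0 pred=T actual=N -> ctr[0]=1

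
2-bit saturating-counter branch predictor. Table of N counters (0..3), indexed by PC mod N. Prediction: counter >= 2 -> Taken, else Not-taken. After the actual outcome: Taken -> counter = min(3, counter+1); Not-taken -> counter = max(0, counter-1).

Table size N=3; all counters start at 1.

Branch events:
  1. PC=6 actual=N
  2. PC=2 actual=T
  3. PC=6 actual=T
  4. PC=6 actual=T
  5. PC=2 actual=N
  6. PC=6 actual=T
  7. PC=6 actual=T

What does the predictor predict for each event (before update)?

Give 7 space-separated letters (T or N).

Ev 1: PC=6 idx=0 pred=N actual=N -> ctr[0]=0
Ev 2: PC=2 idx=2 pred=N actual=T -> ctr[2]=2
Ev 3: PC=6 idx=0 pred=N actual=T -> ctr[0]=1
Ev 4: PC=6 idx=0 pred=N actual=T -> ctr[0]=2
Ev 5: PC=2 idx=2 pred=T actual=N -> ctr[2]=1
Ev 6: PC=6 idx=0 pred=T actual=T -> ctr[0]=3
Ev 7: PC=6 idx=0 pred=T actual=T -> ctr[0]=3

Answer: N N N N T T T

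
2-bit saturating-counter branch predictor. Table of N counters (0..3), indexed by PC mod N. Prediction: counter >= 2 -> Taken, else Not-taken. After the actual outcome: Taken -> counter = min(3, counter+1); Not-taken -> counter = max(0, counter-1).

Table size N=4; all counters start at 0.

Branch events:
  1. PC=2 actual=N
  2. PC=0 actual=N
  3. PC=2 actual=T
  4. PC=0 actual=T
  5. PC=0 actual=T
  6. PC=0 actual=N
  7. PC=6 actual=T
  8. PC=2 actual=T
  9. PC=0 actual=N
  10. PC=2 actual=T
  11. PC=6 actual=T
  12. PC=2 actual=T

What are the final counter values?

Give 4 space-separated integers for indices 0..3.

Answer: 0 0 3 0

Derivation:
Ev 1: PC=2 idx=2 pred=N actual=N -> ctr[2]=0
Ev 2: PC=0 idx=0 pred=N actual=N -> ctr[0]=0
Ev 3: PC=2 idx=2 pred=N actual=T -> ctr[2]=1
Ev 4: PC=0 idx=0 pred=N actual=T -> ctr[0]=1
Ev 5: PC=0 idx=0 pred=N actual=T -> ctr[0]=2
Ev 6: PC=0 idx=0 pred=T actual=N -> ctr[0]=1
Ev 7: PC=6 idx=2 pred=N actual=T -> ctr[2]=2
Ev 8: PC=2 idx=2 pred=T actual=T -> ctr[2]=3
Ev 9: PC=0 idx=0 pred=N actual=N -> ctr[0]=0
Ev 10: PC=2 idx=2 pred=T actual=T -> ctr[2]=3
Ev 11: PC=6 idx=2 pred=T actual=T -> ctr[2]=3
Ev 12: PC=2 idx=2 pred=T actual=T -> ctr[2]=3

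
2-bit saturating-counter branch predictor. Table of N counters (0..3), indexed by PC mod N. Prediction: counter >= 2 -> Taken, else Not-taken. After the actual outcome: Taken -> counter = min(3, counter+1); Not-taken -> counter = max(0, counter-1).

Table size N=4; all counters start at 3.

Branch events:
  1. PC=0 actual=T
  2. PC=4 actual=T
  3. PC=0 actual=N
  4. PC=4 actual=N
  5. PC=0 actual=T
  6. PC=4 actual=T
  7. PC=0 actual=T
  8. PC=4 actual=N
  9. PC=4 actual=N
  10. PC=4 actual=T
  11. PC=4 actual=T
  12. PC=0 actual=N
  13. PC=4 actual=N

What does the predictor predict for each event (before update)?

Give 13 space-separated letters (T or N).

Answer: T T T T N T T T T N T T T

Derivation:
Ev 1: PC=0 idx=0 pred=T actual=T -> ctr[0]=3
Ev 2: PC=4 idx=0 pred=T actual=T -> ctr[0]=3
Ev 3: PC=0 idx=0 pred=T actual=N -> ctr[0]=2
Ev 4: PC=4 idx=0 pred=T actual=N -> ctr[0]=1
Ev 5: PC=0 idx=0 pred=N actual=T -> ctr[0]=2
Ev 6: PC=4 idx=0 pred=T actual=T -> ctr[0]=3
Ev 7: PC=0 idx=0 pred=T actual=T -> ctr[0]=3
Ev 8: PC=4 idx=0 pred=T actual=N -> ctr[0]=2
Ev 9: PC=4 idx=0 pred=T actual=N -> ctr[0]=1
Ev 10: PC=4 idx=0 pred=N actual=T -> ctr[0]=2
Ev 11: PC=4 idx=0 pred=T actual=T -> ctr[0]=3
Ev 12: PC=0 idx=0 pred=T actual=N -> ctr[0]=2
Ev 13: PC=4 idx=0 pred=T actual=N -> ctr[0]=1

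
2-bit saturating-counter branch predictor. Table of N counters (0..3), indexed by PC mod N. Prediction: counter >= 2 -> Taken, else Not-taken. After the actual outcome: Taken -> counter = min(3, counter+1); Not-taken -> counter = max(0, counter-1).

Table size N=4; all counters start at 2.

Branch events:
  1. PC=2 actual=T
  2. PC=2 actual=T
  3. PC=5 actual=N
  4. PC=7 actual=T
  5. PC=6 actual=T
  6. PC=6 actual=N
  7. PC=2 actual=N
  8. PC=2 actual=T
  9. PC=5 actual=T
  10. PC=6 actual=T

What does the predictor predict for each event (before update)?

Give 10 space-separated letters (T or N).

Ev 1: PC=2 idx=2 pred=T actual=T -> ctr[2]=3
Ev 2: PC=2 idx=2 pred=T actual=T -> ctr[2]=3
Ev 3: PC=5 idx=1 pred=T actual=N -> ctr[1]=1
Ev 4: PC=7 idx=3 pred=T actual=T -> ctr[3]=3
Ev 5: PC=6 idx=2 pred=T actual=T -> ctr[2]=3
Ev 6: PC=6 idx=2 pred=T actual=N -> ctr[2]=2
Ev 7: PC=2 idx=2 pred=T actual=N -> ctr[2]=1
Ev 8: PC=2 idx=2 pred=N actual=T -> ctr[2]=2
Ev 9: PC=5 idx=1 pred=N actual=T -> ctr[1]=2
Ev 10: PC=6 idx=2 pred=T actual=T -> ctr[2]=3

Answer: T T T T T T T N N T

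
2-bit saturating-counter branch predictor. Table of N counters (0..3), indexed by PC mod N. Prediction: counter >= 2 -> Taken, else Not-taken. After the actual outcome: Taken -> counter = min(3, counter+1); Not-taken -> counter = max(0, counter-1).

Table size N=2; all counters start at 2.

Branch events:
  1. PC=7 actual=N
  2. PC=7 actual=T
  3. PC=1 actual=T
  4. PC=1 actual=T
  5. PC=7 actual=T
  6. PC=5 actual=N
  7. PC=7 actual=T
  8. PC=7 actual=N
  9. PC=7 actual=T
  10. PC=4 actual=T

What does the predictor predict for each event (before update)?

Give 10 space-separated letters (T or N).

Answer: T N T T T T T T T T

Derivation:
Ev 1: PC=7 idx=1 pred=T actual=N -> ctr[1]=1
Ev 2: PC=7 idx=1 pred=N actual=T -> ctr[1]=2
Ev 3: PC=1 idx=1 pred=T actual=T -> ctr[1]=3
Ev 4: PC=1 idx=1 pred=T actual=T -> ctr[1]=3
Ev 5: PC=7 idx=1 pred=T actual=T -> ctr[1]=3
Ev 6: PC=5 idx=1 pred=T actual=N -> ctr[1]=2
Ev 7: PC=7 idx=1 pred=T actual=T -> ctr[1]=3
Ev 8: PC=7 idx=1 pred=T actual=N -> ctr[1]=2
Ev 9: PC=7 idx=1 pred=T actual=T -> ctr[1]=3
Ev 10: PC=4 idx=0 pred=T actual=T -> ctr[0]=3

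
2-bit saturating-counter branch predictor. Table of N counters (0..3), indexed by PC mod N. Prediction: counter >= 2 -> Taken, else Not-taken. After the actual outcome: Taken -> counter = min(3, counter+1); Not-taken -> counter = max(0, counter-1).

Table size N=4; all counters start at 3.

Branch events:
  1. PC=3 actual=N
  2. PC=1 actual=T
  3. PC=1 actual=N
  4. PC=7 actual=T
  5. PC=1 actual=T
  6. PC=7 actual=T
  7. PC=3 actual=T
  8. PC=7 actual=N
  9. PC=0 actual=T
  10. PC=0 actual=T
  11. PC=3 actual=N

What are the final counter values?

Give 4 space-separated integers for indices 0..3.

Ev 1: PC=3 idx=3 pred=T actual=N -> ctr[3]=2
Ev 2: PC=1 idx=1 pred=T actual=T -> ctr[1]=3
Ev 3: PC=1 idx=1 pred=T actual=N -> ctr[1]=2
Ev 4: PC=7 idx=3 pred=T actual=T -> ctr[3]=3
Ev 5: PC=1 idx=1 pred=T actual=T -> ctr[1]=3
Ev 6: PC=7 idx=3 pred=T actual=T -> ctr[3]=3
Ev 7: PC=3 idx=3 pred=T actual=T -> ctr[3]=3
Ev 8: PC=7 idx=3 pred=T actual=N -> ctr[3]=2
Ev 9: PC=0 idx=0 pred=T actual=T -> ctr[0]=3
Ev 10: PC=0 idx=0 pred=T actual=T -> ctr[0]=3
Ev 11: PC=3 idx=3 pred=T actual=N -> ctr[3]=1

Answer: 3 3 3 1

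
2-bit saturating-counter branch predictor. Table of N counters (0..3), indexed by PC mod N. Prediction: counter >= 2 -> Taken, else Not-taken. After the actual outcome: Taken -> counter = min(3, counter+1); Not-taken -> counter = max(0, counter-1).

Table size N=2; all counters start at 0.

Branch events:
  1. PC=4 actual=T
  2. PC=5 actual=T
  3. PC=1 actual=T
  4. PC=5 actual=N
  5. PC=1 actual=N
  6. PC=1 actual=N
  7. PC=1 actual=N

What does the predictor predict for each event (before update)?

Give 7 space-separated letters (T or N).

Ev 1: PC=4 idx=0 pred=N actual=T -> ctr[0]=1
Ev 2: PC=5 idx=1 pred=N actual=T -> ctr[1]=1
Ev 3: PC=1 idx=1 pred=N actual=T -> ctr[1]=2
Ev 4: PC=5 idx=1 pred=T actual=N -> ctr[1]=1
Ev 5: PC=1 idx=1 pred=N actual=N -> ctr[1]=0
Ev 6: PC=1 idx=1 pred=N actual=N -> ctr[1]=0
Ev 7: PC=1 idx=1 pred=N actual=N -> ctr[1]=0

Answer: N N N T N N N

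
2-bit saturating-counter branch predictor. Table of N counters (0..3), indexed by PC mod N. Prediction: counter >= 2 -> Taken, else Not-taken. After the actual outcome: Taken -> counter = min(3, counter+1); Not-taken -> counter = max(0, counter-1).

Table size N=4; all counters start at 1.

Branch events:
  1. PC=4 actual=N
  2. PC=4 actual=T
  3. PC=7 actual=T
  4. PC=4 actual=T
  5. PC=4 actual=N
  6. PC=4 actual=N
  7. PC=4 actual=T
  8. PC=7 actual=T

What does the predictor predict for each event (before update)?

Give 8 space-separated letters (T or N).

Ev 1: PC=4 idx=0 pred=N actual=N -> ctr[0]=0
Ev 2: PC=4 idx=0 pred=N actual=T -> ctr[0]=1
Ev 3: PC=7 idx=3 pred=N actual=T -> ctr[3]=2
Ev 4: PC=4 idx=0 pred=N actual=T -> ctr[0]=2
Ev 5: PC=4 idx=0 pred=T actual=N -> ctr[0]=1
Ev 6: PC=4 idx=0 pred=N actual=N -> ctr[0]=0
Ev 7: PC=4 idx=0 pred=N actual=T -> ctr[0]=1
Ev 8: PC=7 idx=3 pred=T actual=T -> ctr[3]=3

Answer: N N N N T N N T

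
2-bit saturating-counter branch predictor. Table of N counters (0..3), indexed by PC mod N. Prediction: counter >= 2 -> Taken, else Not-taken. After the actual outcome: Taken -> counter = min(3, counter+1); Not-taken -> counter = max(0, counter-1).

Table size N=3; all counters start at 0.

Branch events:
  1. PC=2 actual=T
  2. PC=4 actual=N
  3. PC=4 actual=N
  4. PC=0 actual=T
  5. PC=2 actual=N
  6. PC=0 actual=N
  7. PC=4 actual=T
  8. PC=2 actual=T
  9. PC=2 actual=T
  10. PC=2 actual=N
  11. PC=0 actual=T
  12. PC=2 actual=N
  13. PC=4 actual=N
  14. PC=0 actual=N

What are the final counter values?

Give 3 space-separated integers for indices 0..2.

Ev 1: PC=2 idx=2 pred=N actual=T -> ctr[2]=1
Ev 2: PC=4 idx=1 pred=N actual=N -> ctr[1]=0
Ev 3: PC=4 idx=1 pred=N actual=N -> ctr[1]=0
Ev 4: PC=0 idx=0 pred=N actual=T -> ctr[0]=1
Ev 5: PC=2 idx=2 pred=N actual=N -> ctr[2]=0
Ev 6: PC=0 idx=0 pred=N actual=N -> ctr[0]=0
Ev 7: PC=4 idx=1 pred=N actual=T -> ctr[1]=1
Ev 8: PC=2 idx=2 pred=N actual=T -> ctr[2]=1
Ev 9: PC=2 idx=2 pred=N actual=T -> ctr[2]=2
Ev 10: PC=2 idx=2 pred=T actual=N -> ctr[2]=1
Ev 11: PC=0 idx=0 pred=N actual=T -> ctr[0]=1
Ev 12: PC=2 idx=2 pred=N actual=N -> ctr[2]=0
Ev 13: PC=4 idx=1 pred=N actual=N -> ctr[1]=0
Ev 14: PC=0 idx=0 pred=N actual=N -> ctr[0]=0

Answer: 0 0 0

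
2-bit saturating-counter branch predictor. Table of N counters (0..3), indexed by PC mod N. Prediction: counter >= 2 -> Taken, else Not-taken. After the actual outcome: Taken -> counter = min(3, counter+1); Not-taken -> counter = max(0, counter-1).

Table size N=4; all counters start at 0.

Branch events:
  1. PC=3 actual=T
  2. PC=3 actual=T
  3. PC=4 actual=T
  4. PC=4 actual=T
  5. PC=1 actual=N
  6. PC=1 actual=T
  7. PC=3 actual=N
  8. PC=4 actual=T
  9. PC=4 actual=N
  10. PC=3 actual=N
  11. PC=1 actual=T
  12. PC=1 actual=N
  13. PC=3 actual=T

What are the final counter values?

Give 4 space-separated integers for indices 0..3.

Answer: 2 1 0 1

Derivation:
Ev 1: PC=3 idx=3 pred=N actual=T -> ctr[3]=1
Ev 2: PC=3 idx=3 pred=N actual=T -> ctr[3]=2
Ev 3: PC=4 idx=0 pred=N actual=T -> ctr[0]=1
Ev 4: PC=4 idx=0 pred=N actual=T -> ctr[0]=2
Ev 5: PC=1 idx=1 pred=N actual=N -> ctr[1]=0
Ev 6: PC=1 idx=1 pred=N actual=T -> ctr[1]=1
Ev 7: PC=3 idx=3 pred=T actual=N -> ctr[3]=1
Ev 8: PC=4 idx=0 pred=T actual=T -> ctr[0]=3
Ev 9: PC=4 idx=0 pred=T actual=N -> ctr[0]=2
Ev 10: PC=3 idx=3 pred=N actual=N -> ctr[3]=0
Ev 11: PC=1 idx=1 pred=N actual=T -> ctr[1]=2
Ev 12: PC=1 idx=1 pred=T actual=N -> ctr[1]=1
Ev 13: PC=3 idx=3 pred=N actual=T -> ctr[3]=1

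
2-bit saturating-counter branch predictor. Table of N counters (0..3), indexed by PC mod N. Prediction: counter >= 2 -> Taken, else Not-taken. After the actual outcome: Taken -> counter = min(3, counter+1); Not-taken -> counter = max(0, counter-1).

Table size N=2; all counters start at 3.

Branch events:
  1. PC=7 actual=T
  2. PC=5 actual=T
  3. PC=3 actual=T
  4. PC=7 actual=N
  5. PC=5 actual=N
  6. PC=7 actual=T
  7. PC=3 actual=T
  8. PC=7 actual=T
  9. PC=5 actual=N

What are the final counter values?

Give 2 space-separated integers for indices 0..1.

Ev 1: PC=7 idx=1 pred=T actual=T -> ctr[1]=3
Ev 2: PC=5 idx=1 pred=T actual=T -> ctr[1]=3
Ev 3: PC=3 idx=1 pred=T actual=T -> ctr[1]=3
Ev 4: PC=7 idx=1 pred=T actual=N -> ctr[1]=2
Ev 5: PC=5 idx=1 pred=T actual=N -> ctr[1]=1
Ev 6: PC=7 idx=1 pred=N actual=T -> ctr[1]=2
Ev 7: PC=3 idx=1 pred=T actual=T -> ctr[1]=3
Ev 8: PC=7 idx=1 pred=T actual=T -> ctr[1]=3
Ev 9: PC=5 idx=1 pred=T actual=N -> ctr[1]=2

Answer: 3 2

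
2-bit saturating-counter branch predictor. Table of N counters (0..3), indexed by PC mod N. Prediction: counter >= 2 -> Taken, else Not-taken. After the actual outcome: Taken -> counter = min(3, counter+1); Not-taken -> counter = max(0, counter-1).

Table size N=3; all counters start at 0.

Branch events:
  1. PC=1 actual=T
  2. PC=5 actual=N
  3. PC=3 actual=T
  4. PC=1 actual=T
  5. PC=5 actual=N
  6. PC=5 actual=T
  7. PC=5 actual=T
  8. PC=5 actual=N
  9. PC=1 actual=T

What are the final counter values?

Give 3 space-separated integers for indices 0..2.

Answer: 1 3 1

Derivation:
Ev 1: PC=1 idx=1 pred=N actual=T -> ctr[1]=1
Ev 2: PC=5 idx=2 pred=N actual=N -> ctr[2]=0
Ev 3: PC=3 idx=0 pred=N actual=T -> ctr[0]=1
Ev 4: PC=1 idx=1 pred=N actual=T -> ctr[1]=2
Ev 5: PC=5 idx=2 pred=N actual=N -> ctr[2]=0
Ev 6: PC=5 idx=2 pred=N actual=T -> ctr[2]=1
Ev 7: PC=5 idx=2 pred=N actual=T -> ctr[2]=2
Ev 8: PC=5 idx=2 pred=T actual=N -> ctr[2]=1
Ev 9: PC=1 idx=1 pred=T actual=T -> ctr[1]=3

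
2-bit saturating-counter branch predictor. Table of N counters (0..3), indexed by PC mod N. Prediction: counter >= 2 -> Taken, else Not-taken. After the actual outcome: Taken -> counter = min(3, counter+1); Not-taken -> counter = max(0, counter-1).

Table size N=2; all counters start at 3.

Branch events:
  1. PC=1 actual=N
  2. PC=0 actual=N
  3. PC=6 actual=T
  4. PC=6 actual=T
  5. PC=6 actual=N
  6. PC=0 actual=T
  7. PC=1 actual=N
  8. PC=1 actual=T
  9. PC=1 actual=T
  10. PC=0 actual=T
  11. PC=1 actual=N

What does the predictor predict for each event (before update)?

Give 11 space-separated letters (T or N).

Ev 1: PC=1 idx=1 pred=T actual=N -> ctr[1]=2
Ev 2: PC=0 idx=0 pred=T actual=N -> ctr[0]=2
Ev 3: PC=6 idx=0 pred=T actual=T -> ctr[0]=3
Ev 4: PC=6 idx=0 pred=T actual=T -> ctr[0]=3
Ev 5: PC=6 idx=0 pred=T actual=N -> ctr[0]=2
Ev 6: PC=0 idx=0 pred=T actual=T -> ctr[0]=3
Ev 7: PC=1 idx=1 pred=T actual=N -> ctr[1]=1
Ev 8: PC=1 idx=1 pred=N actual=T -> ctr[1]=2
Ev 9: PC=1 idx=1 pred=T actual=T -> ctr[1]=3
Ev 10: PC=0 idx=0 pred=T actual=T -> ctr[0]=3
Ev 11: PC=1 idx=1 pred=T actual=N -> ctr[1]=2

Answer: T T T T T T T N T T T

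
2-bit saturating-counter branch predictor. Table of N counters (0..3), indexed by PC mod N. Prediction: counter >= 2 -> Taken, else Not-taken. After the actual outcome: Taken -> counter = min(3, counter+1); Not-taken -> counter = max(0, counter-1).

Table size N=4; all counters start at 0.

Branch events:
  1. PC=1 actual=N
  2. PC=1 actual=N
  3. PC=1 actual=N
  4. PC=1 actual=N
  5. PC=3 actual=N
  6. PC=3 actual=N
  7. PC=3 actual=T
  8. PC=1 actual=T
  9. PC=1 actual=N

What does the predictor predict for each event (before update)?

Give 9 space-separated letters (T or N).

Answer: N N N N N N N N N

Derivation:
Ev 1: PC=1 idx=1 pred=N actual=N -> ctr[1]=0
Ev 2: PC=1 idx=1 pred=N actual=N -> ctr[1]=0
Ev 3: PC=1 idx=1 pred=N actual=N -> ctr[1]=0
Ev 4: PC=1 idx=1 pred=N actual=N -> ctr[1]=0
Ev 5: PC=3 idx=3 pred=N actual=N -> ctr[3]=0
Ev 6: PC=3 idx=3 pred=N actual=N -> ctr[3]=0
Ev 7: PC=3 idx=3 pred=N actual=T -> ctr[3]=1
Ev 8: PC=1 idx=1 pred=N actual=T -> ctr[1]=1
Ev 9: PC=1 idx=1 pred=N actual=N -> ctr[1]=0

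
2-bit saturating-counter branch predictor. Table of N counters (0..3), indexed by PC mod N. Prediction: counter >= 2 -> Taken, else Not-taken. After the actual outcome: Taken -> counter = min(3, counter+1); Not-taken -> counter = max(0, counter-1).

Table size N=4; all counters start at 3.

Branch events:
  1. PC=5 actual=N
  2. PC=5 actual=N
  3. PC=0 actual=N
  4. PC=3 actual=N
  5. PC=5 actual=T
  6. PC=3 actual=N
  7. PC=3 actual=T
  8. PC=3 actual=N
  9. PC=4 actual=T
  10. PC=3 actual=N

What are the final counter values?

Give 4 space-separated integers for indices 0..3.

Ev 1: PC=5 idx=1 pred=T actual=N -> ctr[1]=2
Ev 2: PC=5 idx=1 pred=T actual=N -> ctr[1]=1
Ev 3: PC=0 idx=0 pred=T actual=N -> ctr[0]=2
Ev 4: PC=3 idx=3 pred=T actual=N -> ctr[3]=2
Ev 5: PC=5 idx=1 pred=N actual=T -> ctr[1]=2
Ev 6: PC=3 idx=3 pred=T actual=N -> ctr[3]=1
Ev 7: PC=3 idx=3 pred=N actual=T -> ctr[3]=2
Ev 8: PC=3 idx=3 pred=T actual=N -> ctr[3]=1
Ev 9: PC=4 idx=0 pred=T actual=T -> ctr[0]=3
Ev 10: PC=3 idx=3 pred=N actual=N -> ctr[3]=0

Answer: 3 2 3 0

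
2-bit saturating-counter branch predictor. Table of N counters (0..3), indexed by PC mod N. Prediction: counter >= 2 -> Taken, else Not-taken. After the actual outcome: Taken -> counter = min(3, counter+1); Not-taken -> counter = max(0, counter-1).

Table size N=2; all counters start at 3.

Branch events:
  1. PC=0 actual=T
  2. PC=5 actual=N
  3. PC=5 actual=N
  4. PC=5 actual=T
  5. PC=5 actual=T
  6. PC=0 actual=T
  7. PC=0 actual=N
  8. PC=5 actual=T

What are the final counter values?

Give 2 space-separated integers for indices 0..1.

Ev 1: PC=0 idx=0 pred=T actual=T -> ctr[0]=3
Ev 2: PC=5 idx=1 pred=T actual=N -> ctr[1]=2
Ev 3: PC=5 idx=1 pred=T actual=N -> ctr[1]=1
Ev 4: PC=5 idx=1 pred=N actual=T -> ctr[1]=2
Ev 5: PC=5 idx=1 pred=T actual=T -> ctr[1]=3
Ev 6: PC=0 idx=0 pred=T actual=T -> ctr[0]=3
Ev 7: PC=0 idx=0 pred=T actual=N -> ctr[0]=2
Ev 8: PC=5 idx=1 pred=T actual=T -> ctr[1]=3

Answer: 2 3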